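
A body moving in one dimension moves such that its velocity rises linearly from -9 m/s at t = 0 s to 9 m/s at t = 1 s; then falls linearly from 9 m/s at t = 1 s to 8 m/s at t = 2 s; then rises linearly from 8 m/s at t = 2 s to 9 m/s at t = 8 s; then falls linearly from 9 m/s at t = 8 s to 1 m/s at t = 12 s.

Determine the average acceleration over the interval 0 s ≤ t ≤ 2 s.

8.5 m/s²

Average acceleration = Δv/Δt = (8 − -9)/(2 − 0) = 8.5 m/s².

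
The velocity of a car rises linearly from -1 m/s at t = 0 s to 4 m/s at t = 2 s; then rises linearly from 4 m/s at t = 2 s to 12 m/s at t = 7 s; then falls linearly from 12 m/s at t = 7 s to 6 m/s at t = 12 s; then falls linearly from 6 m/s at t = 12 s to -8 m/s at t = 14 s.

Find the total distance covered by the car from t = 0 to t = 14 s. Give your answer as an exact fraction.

3344/35 m

Distance (not displacement) is the total path length: add the absolute areas under v-t.
0–2 s: v = 0 at t = 0.4 s; triangle areas 0.2 + 3.2 = 3.4 m
2–7 s: |½(4 + 12)(5)| = 40 m
7–12 s: |½(12 + 6)(5)| = 45 m
12–14 s: v = 0 at t = 90/7 s; triangle areas 18/7 + 32/7 = 50/7 m
Total distance = 3344/35 m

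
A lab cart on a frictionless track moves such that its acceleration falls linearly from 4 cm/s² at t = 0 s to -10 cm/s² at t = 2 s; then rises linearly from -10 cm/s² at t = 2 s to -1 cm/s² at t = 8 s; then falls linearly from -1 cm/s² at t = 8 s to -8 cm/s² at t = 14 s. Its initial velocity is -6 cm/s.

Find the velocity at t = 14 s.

Δv equals the area under the a-t graph; then v = v₀ + Δv.
0–2 s: ½(4 + -10)(2) = -6 cm/s
2–8 s: ½(-10 + -1)(6) = -33 cm/s
8–14 s: ½(-1 + -8)(6) = -27 cm/s
Δv = -66 cm/s, so v(14) = -6 + (-66) = -72 cm/s.

-72 cm/s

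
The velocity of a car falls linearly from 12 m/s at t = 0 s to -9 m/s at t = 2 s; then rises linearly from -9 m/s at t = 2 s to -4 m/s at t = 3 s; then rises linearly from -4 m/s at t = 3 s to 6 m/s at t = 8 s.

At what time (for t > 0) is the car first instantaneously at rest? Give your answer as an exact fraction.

v changes sign on 0–2 s (from 12 to -9); the graph is linear there, so v = 0 at t = 0 + (-12)·(2 − 0)/(-9 − 12) = 8/7 s.

t = 8/7 s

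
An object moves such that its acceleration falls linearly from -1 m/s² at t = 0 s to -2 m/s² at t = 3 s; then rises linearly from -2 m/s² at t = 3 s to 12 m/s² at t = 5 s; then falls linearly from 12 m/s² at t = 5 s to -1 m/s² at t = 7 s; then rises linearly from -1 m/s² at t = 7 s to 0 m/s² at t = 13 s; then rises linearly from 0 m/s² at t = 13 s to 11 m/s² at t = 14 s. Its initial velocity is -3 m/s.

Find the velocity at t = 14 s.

Δv equals the area under the a-t graph; then v = v₀ + Δv.
0–3 s: ½(-1 + -2)(3) = -4.5 m/s
3–5 s: ½(-2 + 12)(2) = 10 m/s
5–7 s: ½(12 + -1)(2) = 11 m/s
7–13 s: ½(-1 + 0)(6) = -3 m/s
13–14 s: ½(0 + 11)(1) = 5.5 m/s
Δv = 19 m/s, so v(14) = -3 + (19) = 16 m/s.

16 m/s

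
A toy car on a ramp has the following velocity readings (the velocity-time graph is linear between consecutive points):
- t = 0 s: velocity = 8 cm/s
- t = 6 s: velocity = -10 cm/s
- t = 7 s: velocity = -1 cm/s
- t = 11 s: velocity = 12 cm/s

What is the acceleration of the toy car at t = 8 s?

3.25 cm/s²

Acceleration is the slope of the v-t graph on 7–11 s: (12 − -1)/(11 − 7) = 3.25 cm/s².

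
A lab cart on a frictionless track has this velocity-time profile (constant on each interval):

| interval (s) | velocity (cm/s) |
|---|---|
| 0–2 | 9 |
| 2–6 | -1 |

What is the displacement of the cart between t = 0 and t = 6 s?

Displacement is the signed area under the v-t curve.
0–2 s: 9 × 2 = 18 cm
2–6 s: -1 × 4 = -4 cm
Net displacement = 14 cm

14 cm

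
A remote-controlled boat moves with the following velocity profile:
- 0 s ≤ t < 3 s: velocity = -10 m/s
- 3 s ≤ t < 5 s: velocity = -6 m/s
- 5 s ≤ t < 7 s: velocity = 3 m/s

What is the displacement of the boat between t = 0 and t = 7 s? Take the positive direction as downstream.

Displacement is the signed area under the v-t curve.
0–3 s: -10 × 3 = -30 m
3–5 s: -6 × 2 = -12 m
5–7 s: 3 × 2 = 6 m
Net displacement = -36 m

-36 m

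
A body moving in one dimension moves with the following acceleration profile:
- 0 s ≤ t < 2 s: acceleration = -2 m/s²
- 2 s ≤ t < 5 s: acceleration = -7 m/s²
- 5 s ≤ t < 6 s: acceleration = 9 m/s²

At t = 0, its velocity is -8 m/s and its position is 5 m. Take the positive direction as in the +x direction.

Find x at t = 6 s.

On each constant-a segment, Δv = aΔt and Δx = v₀Δt + ½aΔt²; chain segment to segment.
0–2 s: v starts -8 m/s; Δx = -8·2 + ½·-2·2² = -20 m; v ends -12 m/s.
2–5 s: v starts -12 m/s; Δx = -12·3 + ½·-7·3² = -67.5 m; v ends -33 m/s.
5–6 s: v starts -33 m/s; Δx = -33·1 + ½·9·1² = -28.5 m; v ends -24 m/s.
x(6) = 5 + Σ Δx = -111 m.

-111 m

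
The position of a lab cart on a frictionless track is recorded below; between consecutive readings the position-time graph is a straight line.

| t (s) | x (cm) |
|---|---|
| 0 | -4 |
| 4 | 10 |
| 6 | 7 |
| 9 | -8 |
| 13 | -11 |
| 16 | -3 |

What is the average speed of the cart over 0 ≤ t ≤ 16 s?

2.6875 cm/s

Average speed = (total path length)/(elapsed time); on a piecewise-linear x-t graph the path length is Σ|Δx|.
0–4 s: |Δx| = |10 − -4| = 14 cm
4–6 s: |Δx| = |7 − 10| = 3 cm
6–9 s: |Δx| = |-8 − 7| = 15 cm
9–13 s: |Δx| = |-11 − -8| = 3 cm
13–16 s: |Δx| = |-3 − -11| = 8 cm
Total path = 43 cm; average speed = 43/16 = 2.6875 cm/s.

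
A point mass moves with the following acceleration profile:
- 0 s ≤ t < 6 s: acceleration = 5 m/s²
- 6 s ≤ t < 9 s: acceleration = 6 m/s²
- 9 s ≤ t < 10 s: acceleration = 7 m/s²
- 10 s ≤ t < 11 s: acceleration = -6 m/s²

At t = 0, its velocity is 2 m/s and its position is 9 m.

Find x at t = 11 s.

341.5 m

On each constant-a segment, Δv = aΔt and Δx = v₀Δt + ½aΔt²; chain segment to segment.
0–6 s: v starts 2 m/s; Δx = 2·6 + ½·5·6² = 102 m; v ends 32 m/s.
6–9 s: v starts 32 m/s; Δx = 32·3 + ½·6·3² = 123 m; v ends 50 m/s.
9–10 s: v starts 50 m/s; Δx = 50·1 + ½·7·1² = 53.5 m; v ends 57 m/s.
10–11 s: v starts 57 m/s; Δx = 57·1 + ½·-6·1² = 54 m; v ends 51 m/s.
x(11) = 9 + Σ Δx = 341.5 m.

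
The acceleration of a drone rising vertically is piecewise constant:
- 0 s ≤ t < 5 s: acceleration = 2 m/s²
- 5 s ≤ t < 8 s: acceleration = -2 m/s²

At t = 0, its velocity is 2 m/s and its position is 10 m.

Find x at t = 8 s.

On each constant-a segment, Δv = aΔt and Δx = v₀Δt + ½aΔt²; chain segment to segment.
0–5 s: v starts 2 m/s; Δx = 2·5 + ½·2·5² = 35 m; v ends 12 m/s.
5–8 s: v starts 12 m/s; Δx = 12·3 + ½·-2·3² = 27 m; v ends 6 m/s.
x(8) = 10 + Σ Δx = 72 m.

72 m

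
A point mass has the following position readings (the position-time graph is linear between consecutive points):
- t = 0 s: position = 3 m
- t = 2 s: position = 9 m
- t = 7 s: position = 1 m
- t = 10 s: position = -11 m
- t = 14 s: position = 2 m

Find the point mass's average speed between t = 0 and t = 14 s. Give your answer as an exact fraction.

39/14 m/s

Average speed = (total path length)/(elapsed time); on a piecewise-linear x-t graph the path length is Σ|Δx|.
0–2 s: |Δx| = |9 − 3| = 6 m
2–7 s: |Δx| = |1 − 9| = 8 m
7–10 s: |Δx| = |-11 − 1| = 12 m
10–14 s: |Δx| = |2 − -11| = 13 m
Total path = 39 m; average speed = 39/14 = 39/14 m/s.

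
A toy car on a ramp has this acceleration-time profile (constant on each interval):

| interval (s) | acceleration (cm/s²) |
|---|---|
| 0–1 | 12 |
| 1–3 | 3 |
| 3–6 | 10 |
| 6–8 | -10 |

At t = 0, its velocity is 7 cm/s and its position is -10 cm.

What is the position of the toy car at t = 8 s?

257 cm

On each constant-a segment, Δv = aΔt and Δx = v₀Δt + ½aΔt²; chain segment to segment.
0–1 s: v starts 7 cm/s; Δx = 7·1 + ½·12·1² = 13 cm; v ends 19 cm/s.
1–3 s: v starts 19 cm/s; Δx = 19·2 + ½·3·2² = 44 cm; v ends 25 cm/s.
3–6 s: v starts 25 cm/s; Δx = 25·3 + ½·10·3² = 120 cm; v ends 55 cm/s.
6–8 s: v starts 55 cm/s; Δx = 55·2 + ½·-10·2² = 90 cm; v ends 35 cm/s.
x(8) = -10 + Σ Δx = 257 cm.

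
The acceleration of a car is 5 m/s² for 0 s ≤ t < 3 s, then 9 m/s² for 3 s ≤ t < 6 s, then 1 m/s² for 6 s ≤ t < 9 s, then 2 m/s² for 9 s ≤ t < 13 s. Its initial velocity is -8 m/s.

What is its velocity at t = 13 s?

45 m/s

Δv equals the area under the a-t graph; then v = v₀ + Δv.
0–3 s: 5 × 3 = 15 m/s
3–6 s: 9 × 3 = 27 m/s
6–9 s: 1 × 3 = 3 m/s
9–13 s: 2 × 4 = 8 m/s
Δv = 53 m/s, so v(13) = -8 + (53) = 45 m/s.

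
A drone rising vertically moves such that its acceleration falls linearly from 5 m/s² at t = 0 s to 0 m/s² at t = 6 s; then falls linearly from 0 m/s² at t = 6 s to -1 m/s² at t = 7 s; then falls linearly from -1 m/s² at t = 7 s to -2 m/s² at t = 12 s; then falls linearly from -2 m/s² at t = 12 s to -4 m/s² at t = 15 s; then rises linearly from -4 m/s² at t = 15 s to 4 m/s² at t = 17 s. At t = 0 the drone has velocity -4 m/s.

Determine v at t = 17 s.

-6 m/s

Δv equals the area under the a-t graph; then v = v₀ + Δv.
0–6 s: ½(5 + 0)(6) = 15 m/s
6–7 s: ½(0 + -1)(1) = -0.5 m/s
7–12 s: ½(-1 + -2)(5) = -7.5 m/s
12–15 s: ½(-2 + -4)(3) = -9 m/s
15–17 s: ½(-4 + 4)(2) = 0 m/s
Δv = -2 m/s, so v(17) = -4 + (-2) = -6 m/s.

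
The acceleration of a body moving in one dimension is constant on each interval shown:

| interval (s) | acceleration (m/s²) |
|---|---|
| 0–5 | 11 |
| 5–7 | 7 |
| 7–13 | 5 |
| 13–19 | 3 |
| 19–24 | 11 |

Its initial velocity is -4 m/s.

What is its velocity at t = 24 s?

168 m/s

Δv equals the area under the a-t graph; then v = v₀ + Δv.
0–5 s: 11 × 5 = 55 m/s
5–7 s: 7 × 2 = 14 m/s
7–13 s: 5 × 6 = 30 m/s
13–19 s: 3 × 6 = 18 m/s
19–24 s: 11 × 5 = 55 m/s
Δv = 172 m/s, so v(24) = -4 + (172) = 168 m/s.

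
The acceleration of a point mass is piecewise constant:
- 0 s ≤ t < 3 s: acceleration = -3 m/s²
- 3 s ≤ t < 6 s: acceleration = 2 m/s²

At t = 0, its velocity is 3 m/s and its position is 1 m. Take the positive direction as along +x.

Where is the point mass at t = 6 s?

On each constant-a segment, Δv = aΔt and Δx = v₀Δt + ½aΔt²; chain segment to segment.
0–3 s: v starts 3 m/s; Δx = 3·3 + ½·-3·3² = -4.5 m; v ends -6 m/s.
3–6 s: v starts -6 m/s; Δx = -6·3 + ½·2·3² = -9 m; v ends 0 m/s.
x(6) = 1 + Σ Δx = -12.5 m.

-12.5 m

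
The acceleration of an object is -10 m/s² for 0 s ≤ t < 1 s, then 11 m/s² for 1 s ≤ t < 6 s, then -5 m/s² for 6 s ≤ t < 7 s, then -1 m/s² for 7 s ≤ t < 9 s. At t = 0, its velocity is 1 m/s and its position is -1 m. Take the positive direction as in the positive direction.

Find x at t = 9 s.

On each constant-a segment, Δv = aΔt and Δx = v₀Δt + ½aΔt²; chain segment to segment.
0–1 s: v starts 1 m/s; Δx = 1·1 + ½·-10·1² = -4 m; v ends -9 m/s.
1–6 s: v starts -9 m/s; Δx = -9·5 + ½·11·5² = 92.5 m; v ends 46 m/s.
6–7 s: v starts 46 m/s; Δx = 46·1 + ½·-5·1² = 43.5 m; v ends 41 m/s.
7–9 s: v starts 41 m/s; Δx = 41·2 + ½·-1·2² = 80 m; v ends 39 m/s.
x(9) = -1 + Σ Δx = 211 m.

211 m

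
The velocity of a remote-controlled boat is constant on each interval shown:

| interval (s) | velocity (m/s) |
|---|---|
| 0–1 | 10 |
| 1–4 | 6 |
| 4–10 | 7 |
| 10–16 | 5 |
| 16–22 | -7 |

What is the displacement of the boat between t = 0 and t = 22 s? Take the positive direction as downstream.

58 m

Net displacement equals the area under the velocity-time graph (areas below the axis count negative).
0–1 s: 10 × 1 = 10 m
1–4 s: 6 × 3 = 18 m
4–10 s: 7 × 6 = 42 m
10–16 s: 5 × 6 = 30 m
16–22 s: -7 × 6 = -42 m
Net displacement = 58 m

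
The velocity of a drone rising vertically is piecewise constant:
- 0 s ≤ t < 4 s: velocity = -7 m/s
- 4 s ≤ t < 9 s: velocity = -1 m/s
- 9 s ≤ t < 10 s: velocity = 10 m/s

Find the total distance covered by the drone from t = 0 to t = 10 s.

43 m

Distance (not displacement) is the total path length: add the absolute areas under v-t.
0–4 s: |-7| × 4 = 28 m
4–9 s: |-1| × 5 = 5 m
9–10 s: |10| × 1 = 10 m
Total distance = 43 m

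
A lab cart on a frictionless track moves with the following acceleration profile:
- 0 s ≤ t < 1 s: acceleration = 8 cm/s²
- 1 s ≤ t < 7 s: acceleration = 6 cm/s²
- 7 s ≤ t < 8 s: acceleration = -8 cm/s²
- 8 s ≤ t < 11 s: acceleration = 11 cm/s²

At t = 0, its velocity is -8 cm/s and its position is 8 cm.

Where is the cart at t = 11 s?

On each constant-a segment, Δv = aΔt and Δx = v₀Δt + ½aΔt²; chain segment to segment.
0–1 s: v starts -8 cm/s; Δx = -8·1 + ½·8·1² = -4 cm; v ends 0 cm/s.
1–7 s: v starts 0 cm/s; Δx = 0·6 + ½·6·6² = 108 cm; v ends 36 cm/s.
7–8 s: v starts 36 cm/s; Δx = 36·1 + ½·-8·1² = 32 cm; v ends 28 cm/s.
8–11 s: v starts 28 cm/s; Δx = 28·3 + ½·11·3² = 133.5 cm; v ends 61 cm/s.
x(11) = 8 + Σ Δx = 277.5 cm.

277.5 cm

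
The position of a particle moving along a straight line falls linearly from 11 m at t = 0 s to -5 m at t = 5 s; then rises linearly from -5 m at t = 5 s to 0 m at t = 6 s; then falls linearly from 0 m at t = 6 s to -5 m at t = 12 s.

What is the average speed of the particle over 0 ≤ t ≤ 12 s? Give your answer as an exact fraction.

13/6 m/s

Average speed = (total path length)/(elapsed time); on a piecewise-linear x-t graph the path length is Σ|Δx|.
0–5 s: |Δx| = |-5 − 11| = 16 m
5–6 s: |Δx| = |0 − -5| = 5 m
6–12 s: |Δx| = |-5 − 0| = 5 m
Total path = 26 m; average speed = 26/12 = 13/6 m/s.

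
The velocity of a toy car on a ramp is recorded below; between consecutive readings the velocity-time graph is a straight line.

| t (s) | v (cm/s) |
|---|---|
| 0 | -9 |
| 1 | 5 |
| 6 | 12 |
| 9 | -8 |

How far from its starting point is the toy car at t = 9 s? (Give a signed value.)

46.5 cm

Displacement is the signed area under the v-t curve.
0–1 s: ½(-9 + 5)(1) = -2 cm
1–6 s: ½(5 + 12)(5) = 42.5 cm
6–9 s: ½(12 + -8)(3) = 6 cm
Net displacement = 46.5 cm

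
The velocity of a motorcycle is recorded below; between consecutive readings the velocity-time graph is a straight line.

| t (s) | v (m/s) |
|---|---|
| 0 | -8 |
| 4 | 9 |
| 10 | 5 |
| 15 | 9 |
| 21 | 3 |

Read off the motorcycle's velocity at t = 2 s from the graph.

0.5 m/s

On 0–4 s the graph is linear from -8 to 9 m/s: v(2) = -8 + (9 − -8)·(2 − 0)/(4 − 0) = 0.5 m/s.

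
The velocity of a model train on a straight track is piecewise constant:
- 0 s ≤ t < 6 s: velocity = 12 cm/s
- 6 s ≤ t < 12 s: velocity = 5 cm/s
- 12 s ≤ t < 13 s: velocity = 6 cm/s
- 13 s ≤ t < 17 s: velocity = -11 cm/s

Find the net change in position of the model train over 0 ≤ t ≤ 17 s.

64 cm

Displacement is the signed area under the v-t curve.
0–6 s: 12 × 6 = 72 cm
6–12 s: 5 × 6 = 30 cm
12–13 s: 6 × 1 = 6 cm
13–17 s: -11 × 4 = -44 cm
Net displacement = 64 cm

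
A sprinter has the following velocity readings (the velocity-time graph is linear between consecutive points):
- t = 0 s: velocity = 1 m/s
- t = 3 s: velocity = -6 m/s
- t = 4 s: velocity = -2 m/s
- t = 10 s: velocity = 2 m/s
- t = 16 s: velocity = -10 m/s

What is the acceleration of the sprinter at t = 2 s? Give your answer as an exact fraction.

-7/3 m/s²

Acceleration is the slope of the v-t graph on 0–3 s: (-6 − 1)/(3 − 0) = -7/3 m/s².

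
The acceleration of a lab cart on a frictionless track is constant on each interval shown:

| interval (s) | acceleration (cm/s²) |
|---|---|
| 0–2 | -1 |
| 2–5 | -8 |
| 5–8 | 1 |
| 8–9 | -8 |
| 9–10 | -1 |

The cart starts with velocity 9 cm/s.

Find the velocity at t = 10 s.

Δv equals the area under the a-t graph; then v = v₀ + Δv.
0–2 s: -1 × 2 = -2 cm/s
2–5 s: -8 × 3 = -24 cm/s
5–8 s: 1 × 3 = 3 cm/s
8–9 s: -8 × 1 = -8 cm/s
9–10 s: -1 × 1 = -1 cm/s
Δv = -32 cm/s, so v(10) = 9 + (-32) = -23 cm/s.

-23 cm/s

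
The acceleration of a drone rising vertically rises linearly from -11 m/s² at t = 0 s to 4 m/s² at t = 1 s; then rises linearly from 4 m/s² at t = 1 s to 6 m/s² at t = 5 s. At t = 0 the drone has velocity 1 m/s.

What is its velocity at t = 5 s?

Δv equals the area under the a-t graph; then v = v₀ + Δv.
0–1 s: ½(-11 + 4)(1) = -3.5 m/s
1–5 s: ½(4 + 6)(4) = 20 m/s
Δv = 16.5 m/s, so v(5) = 1 + (16.5) = 17.5 m/s.

17.5 m/s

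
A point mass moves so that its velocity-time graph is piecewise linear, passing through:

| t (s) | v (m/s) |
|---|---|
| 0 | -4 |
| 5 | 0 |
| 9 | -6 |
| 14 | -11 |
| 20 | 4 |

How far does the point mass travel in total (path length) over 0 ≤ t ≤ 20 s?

Total distance travelled is ∫|v| dt — sum the magnitudes of each area piece.
0–5 s: |½(-4 + 0)(5)| = 10 m
5–9 s: |½(0 + -6)(4)| = 12 m
9–14 s: |½(-6 + -11)(5)| = 42.5 m
14–20 s: v = 0 at t = 18.4 s; triangle areas 24.2 + 3.2 = 27.4 m
Total distance = 91.9 m

91.9 m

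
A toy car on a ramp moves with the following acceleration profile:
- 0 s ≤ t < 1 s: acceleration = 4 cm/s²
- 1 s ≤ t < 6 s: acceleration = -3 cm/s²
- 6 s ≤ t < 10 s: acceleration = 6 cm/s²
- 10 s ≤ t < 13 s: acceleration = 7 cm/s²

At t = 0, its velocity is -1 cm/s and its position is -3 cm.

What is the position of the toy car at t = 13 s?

On each constant-a segment, Δv = aΔt and Δx = v₀Δt + ½aΔt²; chain segment to segment.
0–1 s: v starts -1 cm/s; Δx = -1·1 + ½·4·1² = 1 cm; v ends 3 cm/s.
1–6 s: v starts 3 cm/s; Δx = 3·5 + ½·-3·5² = -22.5 cm; v ends -12 cm/s.
6–10 s: v starts -12 cm/s; Δx = -12·4 + ½·6·4² = 0 cm; v ends 12 cm/s.
10–13 s: v starts 12 cm/s; Δx = 12·3 + ½·7·3² = 67.5 cm; v ends 33 cm/s.
x(13) = -3 + Σ Δx = 43 cm.

43 cm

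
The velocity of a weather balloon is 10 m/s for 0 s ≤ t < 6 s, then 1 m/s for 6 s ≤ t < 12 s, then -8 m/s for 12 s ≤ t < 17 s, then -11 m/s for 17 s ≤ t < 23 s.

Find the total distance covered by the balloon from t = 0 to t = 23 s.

Distance (not displacement) is the total path length: add the absolute areas under v-t.
0–6 s: |10| × 6 = 60 m
6–12 s: |1| × 6 = 6 m
12–17 s: |-8| × 5 = 40 m
17–23 s: |-11| × 6 = 66 m
Total distance = 172 m

172 m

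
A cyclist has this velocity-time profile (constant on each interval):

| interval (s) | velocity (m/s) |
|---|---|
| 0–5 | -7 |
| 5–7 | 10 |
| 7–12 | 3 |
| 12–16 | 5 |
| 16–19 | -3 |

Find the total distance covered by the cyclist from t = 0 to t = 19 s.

Total distance travelled is ∫|v| dt — sum the magnitudes of each area piece.
0–5 s: |-7| × 5 = 35 m
5–7 s: |10| × 2 = 20 m
7–12 s: |3| × 5 = 15 m
12–16 s: |5| × 4 = 20 m
16–19 s: |-3| × 3 = 9 m
Total distance = 99 m

99 m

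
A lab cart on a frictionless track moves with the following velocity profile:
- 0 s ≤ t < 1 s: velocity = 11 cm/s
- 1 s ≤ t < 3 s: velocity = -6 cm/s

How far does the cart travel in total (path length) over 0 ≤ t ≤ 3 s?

23 cm

Total distance travelled is ∫|v| dt — sum the magnitudes of each area piece.
0–1 s: |11| × 1 = 11 cm
1–3 s: |-6| × 2 = 12 cm
Total distance = 23 cm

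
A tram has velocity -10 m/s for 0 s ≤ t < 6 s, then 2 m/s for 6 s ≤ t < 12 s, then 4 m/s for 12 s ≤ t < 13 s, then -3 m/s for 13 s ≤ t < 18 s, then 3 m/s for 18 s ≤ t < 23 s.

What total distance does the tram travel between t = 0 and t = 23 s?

106 m

Distance (not displacement) is the total path length: add the absolute areas under v-t.
0–6 s: |-10| × 6 = 60 m
6–12 s: |2| × 6 = 12 m
12–13 s: |4| × 1 = 4 m
13–18 s: |-3| × 5 = 15 m
18–23 s: |3| × 5 = 15 m
Total distance = 106 m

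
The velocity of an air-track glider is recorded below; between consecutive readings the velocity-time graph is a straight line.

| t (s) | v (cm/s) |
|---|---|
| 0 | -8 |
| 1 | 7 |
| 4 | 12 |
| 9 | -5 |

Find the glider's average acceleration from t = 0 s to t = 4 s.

Average acceleration = Δv/Δt = (12 − -8)/(4 − 0) = 5 cm/s².

5 cm/s²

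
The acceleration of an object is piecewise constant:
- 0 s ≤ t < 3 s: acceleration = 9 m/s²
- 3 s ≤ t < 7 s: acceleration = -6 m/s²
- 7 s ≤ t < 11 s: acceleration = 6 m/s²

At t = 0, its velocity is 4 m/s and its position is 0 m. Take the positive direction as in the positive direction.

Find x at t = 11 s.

On each constant-a segment, Δv = aΔt and Δx = v₀Δt + ½aΔt²; chain segment to segment.
0–3 s: v starts 4 m/s; Δx = 4·3 + ½·9·3² = 52.5 m; v ends 31 m/s.
3–7 s: v starts 31 m/s; Δx = 31·4 + ½·-6·4² = 76 m; v ends 7 m/s.
7–11 s: v starts 7 m/s; Δx = 7·4 + ½·6·4² = 76 m; v ends 31 m/s.
x(11) = 0 + Σ Δx = 204.5 m.

204.5 m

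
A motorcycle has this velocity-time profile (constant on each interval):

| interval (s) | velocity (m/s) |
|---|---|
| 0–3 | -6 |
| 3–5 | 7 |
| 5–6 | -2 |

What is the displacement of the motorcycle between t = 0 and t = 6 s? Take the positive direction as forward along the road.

-6 m

Displacement is the signed area under the v-t curve.
0–3 s: -6 × 3 = -18 m
3–5 s: 7 × 2 = 14 m
5–6 s: -2 × 1 = -2 m
Net displacement = -6 m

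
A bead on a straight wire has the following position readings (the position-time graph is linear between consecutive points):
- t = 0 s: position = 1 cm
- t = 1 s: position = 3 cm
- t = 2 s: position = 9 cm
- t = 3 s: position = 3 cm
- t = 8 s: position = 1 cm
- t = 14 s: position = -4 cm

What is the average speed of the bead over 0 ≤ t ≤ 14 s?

1.5 cm/s

Average speed = (total path length)/(elapsed time); on a piecewise-linear x-t graph the path length is Σ|Δx|.
0–1 s: |Δx| = |3 − 1| = 2 cm
1–2 s: |Δx| = |9 − 3| = 6 cm
2–3 s: |Δx| = |3 − 9| = 6 cm
3–8 s: |Δx| = |1 − 3| = 2 cm
8–14 s: |Δx| = |-4 − 1| = 5 cm
Total path = 21 cm; average speed = 21/14 = 1.5 cm/s.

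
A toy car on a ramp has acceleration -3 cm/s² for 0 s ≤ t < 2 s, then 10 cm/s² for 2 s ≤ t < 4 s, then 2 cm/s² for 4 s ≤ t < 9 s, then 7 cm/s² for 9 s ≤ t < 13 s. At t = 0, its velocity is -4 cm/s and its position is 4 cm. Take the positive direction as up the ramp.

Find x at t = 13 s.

On each constant-a segment, Δv = aΔt and Δx = v₀Δt + ½aΔt²; chain segment to segment.
0–2 s: v starts -4 cm/s; Δx = -4·2 + ½·-3·2² = -14 cm; v ends -10 cm/s.
2–4 s: v starts -10 cm/s; Δx = -10·2 + ½·10·2² = 0 cm; v ends 10 cm/s.
4–9 s: v starts 10 cm/s; Δx = 10·5 + ½·2·5² = 75 cm; v ends 20 cm/s.
9–13 s: v starts 20 cm/s; Δx = 20·4 + ½·7·4² = 136 cm; v ends 48 cm/s.
x(13) = 4 + Σ Δx = 201 cm.

201 cm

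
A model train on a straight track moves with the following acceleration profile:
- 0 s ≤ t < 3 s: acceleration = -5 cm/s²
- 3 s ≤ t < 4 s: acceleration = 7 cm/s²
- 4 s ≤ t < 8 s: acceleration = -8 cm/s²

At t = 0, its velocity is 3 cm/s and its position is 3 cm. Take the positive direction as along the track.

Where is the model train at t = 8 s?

-103 cm

On each constant-a segment, Δv = aΔt and Δx = v₀Δt + ½aΔt²; chain segment to segment.
0–3 s: v starts 3 cm/s; Δx = 3·3 + ½·-5·3² = -13.5 cm; v ends -12 cm/s.
3–4 s: v starts -12 cm/s; Δx = -12·1 + ½·7·1² = -8.5 cm; v ends -5 cm/s.
4–8 s: v starts -5 cm/s; Δx = -5·4 + ½·-8·4² = -84 cm; v ends -37 cm/s.
x(8) = 3 + Σ Δx = -103 cm.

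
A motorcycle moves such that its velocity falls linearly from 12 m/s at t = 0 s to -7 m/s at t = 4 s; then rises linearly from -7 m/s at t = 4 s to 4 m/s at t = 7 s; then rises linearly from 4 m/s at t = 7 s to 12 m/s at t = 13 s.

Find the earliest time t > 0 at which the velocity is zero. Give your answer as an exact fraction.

v changes sign on 0–4 s (from 12 to -7); the graph is linear there, so v = 0 at t = 0 + (-12)·(4 − 0)/(-7 − 12) = 48/19 s.

t = 48/19 s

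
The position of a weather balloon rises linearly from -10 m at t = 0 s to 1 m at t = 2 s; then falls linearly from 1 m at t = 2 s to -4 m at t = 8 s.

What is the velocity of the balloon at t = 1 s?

Velocity is the slope of the x-t graph on 0–2 s: (1 − -10)/(2 − 0) = 5.5 m/s.

5.5 m/s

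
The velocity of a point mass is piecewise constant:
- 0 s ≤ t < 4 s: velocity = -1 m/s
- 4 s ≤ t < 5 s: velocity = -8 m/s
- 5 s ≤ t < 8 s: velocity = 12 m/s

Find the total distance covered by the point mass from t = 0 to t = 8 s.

Distance (not displacement) is the total path length: add the absolute areas under v-t.
0–4 s: |-1| × 4 = 4 m
4–5 s: |-8| × 1 = 8 m
5–8 s: |12| × 3 = 36 m
Total distance = 48 m

48 m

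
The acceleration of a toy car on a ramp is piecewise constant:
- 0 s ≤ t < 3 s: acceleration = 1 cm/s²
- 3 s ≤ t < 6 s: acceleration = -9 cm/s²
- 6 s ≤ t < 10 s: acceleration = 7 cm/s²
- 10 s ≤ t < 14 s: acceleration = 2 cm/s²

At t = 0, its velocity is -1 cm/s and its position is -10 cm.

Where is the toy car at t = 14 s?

-59 cm

On each constant-a segment, Δv = aΔt and Δx = v₀Δt + ½aΔt²; chain segment to segment.
0–3 s: v starts -1 cm/s; Δx = -1·3 + ½·1·3² = 1.5 cm; v ends 2 cm/s.
3–6 s: v starts 2 cm/s; Δx = 2·3 + ½·-9·3² = -34.5 cm; v ends -25 cm/s.
6–10 s: v starts -25 cm/s; Δx = -25·4 + ½·7·4² = -44 cm; v ends 3 cm/s.
10–14 s: v starts 3 cm/s; Δx = 3·4 + ½·2·4² = 28 cm; v ends 11 cm/s.
x(14) = -10 + Σ Δx = -59 cm.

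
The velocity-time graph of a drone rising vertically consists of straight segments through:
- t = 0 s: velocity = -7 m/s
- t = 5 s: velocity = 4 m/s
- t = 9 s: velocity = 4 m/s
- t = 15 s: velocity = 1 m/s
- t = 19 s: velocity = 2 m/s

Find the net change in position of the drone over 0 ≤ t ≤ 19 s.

Net displacement equals the area under the velocity-time graph (areas below the axis count negative).
0–5 s: ½(-7 + 4)(5) = -7.5 m
5–9 s: 4 × 4 = 16 m
9–15 s: ½(4 + 1)(6) = 15 m
15–19 s: ½(1 + 2)(4) = 6 m
Net displacement = 29.5 m

29.5 m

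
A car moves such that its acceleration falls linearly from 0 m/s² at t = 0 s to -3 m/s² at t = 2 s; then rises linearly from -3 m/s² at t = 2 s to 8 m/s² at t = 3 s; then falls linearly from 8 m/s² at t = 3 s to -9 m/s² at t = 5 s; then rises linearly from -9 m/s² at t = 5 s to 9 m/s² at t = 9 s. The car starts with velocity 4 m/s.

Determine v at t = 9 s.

2.5 m/s

Δv equals the area under the a-t graph; then v = v₀ + Δv.
0–2 s: ½(0 + -3)(2) = -3 m/s
2–3 s: ½(-3 + 8)(1) = 2.5 m/s
3–5 s: ½(8 + -9)(2) = -1 m/s
5–9 s: ½(-9 + 9)(4) = 0 m/s
Δv = -1.5 m/s, so v(9) = 4 + (-1.5) = 2.5 m/s.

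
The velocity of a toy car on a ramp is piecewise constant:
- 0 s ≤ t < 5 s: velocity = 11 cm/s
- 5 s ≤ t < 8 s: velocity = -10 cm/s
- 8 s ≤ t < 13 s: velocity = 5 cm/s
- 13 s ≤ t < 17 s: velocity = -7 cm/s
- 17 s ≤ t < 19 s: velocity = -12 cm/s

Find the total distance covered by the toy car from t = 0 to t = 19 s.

162 cm

Distance (not displacement) is the total path length: add the absolute areas under v-t.
0–5 s: |11| × 5 = 55 cm
5–8 s: |-10| × 3 = 30 cm
8–13 s: |5| × 5 = 25 cm
13–17 s: |-7| × 4 = 28 cm
17–19 s: |-12| × 2 = 24 cm
Total distance = 162 cm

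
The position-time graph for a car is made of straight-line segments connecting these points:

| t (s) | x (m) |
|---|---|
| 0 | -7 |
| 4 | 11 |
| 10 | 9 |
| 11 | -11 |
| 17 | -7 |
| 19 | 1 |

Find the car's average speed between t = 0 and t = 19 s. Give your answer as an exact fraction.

Average speed = (total path length)/(elapsed time); on a piecewise-linear x-t graph the path length is Σ|Δx|.
0–4 s: |Δx| = |11 − -7| = 18 m
4–10 s: |Δx| = |9 − 11| = 2 m
10–11 s: |Δx| = |-11 − 9| = 20 m
11–17 s: |Δx| = |-7 − -11| = 4 m
17–19 s: |Δx| = |1 − -7| = 8 m
Total path = 52 m; average speed = 52/19 = 52/19 m/s.

52/19 m/s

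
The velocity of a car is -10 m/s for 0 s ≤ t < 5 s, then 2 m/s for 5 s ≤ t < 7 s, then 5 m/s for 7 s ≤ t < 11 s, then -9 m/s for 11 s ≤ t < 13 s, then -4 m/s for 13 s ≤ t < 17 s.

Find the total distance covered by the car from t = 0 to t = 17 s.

108 m

Total distance travelled is ∫|v| dt — sum the magnitudes of each area piece.
0–5 s: |-10| × 5 = 50 m
5–7 s: |2| × 2 = 4 m
7–11 s: |5| × 4 = 20 m
11–13 s: |-9| × 2 = 18 m
13–17 s: |-4| × 4 = 16 m
Total distance = 108 m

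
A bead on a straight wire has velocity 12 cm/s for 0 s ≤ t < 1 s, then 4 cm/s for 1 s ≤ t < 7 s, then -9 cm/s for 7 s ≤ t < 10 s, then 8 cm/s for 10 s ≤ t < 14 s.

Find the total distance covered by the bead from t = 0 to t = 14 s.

95 cm

Distance (not displacement) is the total path length: add the absolute areas under v-t.
0–1 s: |12| × 1 = 12 cm
1–7 s: |4| × 6 = 24 cm
7–10 s: |-9| × 3 = 27 cm
10–14 s: |8| × 4 = 32 cm
Total distance = 95 cm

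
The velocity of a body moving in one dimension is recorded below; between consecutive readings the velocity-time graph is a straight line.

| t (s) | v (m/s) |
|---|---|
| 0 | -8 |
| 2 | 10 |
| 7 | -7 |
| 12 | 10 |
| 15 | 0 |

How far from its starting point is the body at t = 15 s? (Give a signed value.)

32 m

Net displacement equals the area under the velocity-time graph (areas below the axis count negative).
0–2 s: ½(-8 + 10)(2) = 2 m
2–7 s: ½(10 + -7)(5) = 7.5 m
7–12 s: ½(-7 + 10)(5) = 7.5 m
12–15 s: ½(10 + 0)(3) = 15 m
Net displacement = 32 m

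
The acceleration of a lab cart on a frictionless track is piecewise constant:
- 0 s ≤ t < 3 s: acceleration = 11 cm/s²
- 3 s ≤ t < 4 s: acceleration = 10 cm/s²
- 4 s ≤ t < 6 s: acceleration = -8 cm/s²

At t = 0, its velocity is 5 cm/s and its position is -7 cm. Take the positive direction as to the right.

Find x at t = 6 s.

180.5 cm

On each constant-a segment, Δv = aΔt and Δx = v₀Δt + ½aΔt²; chain segment to segment.
0–3 s: v starts 5 cm/s; Δx = 5·3 + ½·11·3² = 64.5 cm; v ends 38 cm/s.
3–4 s: v starts 38 cm/s; Δx = 38·1 + ½·10·1² = 43 cm; v ends 48 cm/s.
4–6 s: v starts 48 cm/s; Δx = 48·2 + ½·-8·2² = 80 cm; v ends 32 cm/s.
x(6) = -7 + Σ Δx = 180.5 cm.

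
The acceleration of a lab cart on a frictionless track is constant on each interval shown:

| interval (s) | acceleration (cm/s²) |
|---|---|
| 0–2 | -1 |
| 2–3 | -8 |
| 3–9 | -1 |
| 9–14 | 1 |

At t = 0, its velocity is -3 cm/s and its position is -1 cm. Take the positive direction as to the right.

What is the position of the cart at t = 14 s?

On each constant-a segment, Δv = aΔt and Δx = v₀Δt + ½aΔt²; chain segment to segment.
0–2 s: v starts -3 cm/s; Δx = -3·2 + ½·-1·2² = -8 cm; v ends -5 cm/s.
2–3 s: v starts -5 cm/s; Δx = -5·1 + ½·-8·1² = -9 cm; v ends -13 cm/s.
3–9 s: v starts -13 cm/s; Δx = -13·6 + ½·-1·6² = -96 cm; v ends -19 cm/s.
9–14 s: v starts -19 cm/s; Δx = -19·5 + ½·1·5² = -82.5 cm; v ends -14 cm/s.
x(14) = -1 + Σ Δx = -196.5 cm.

-196.5 cm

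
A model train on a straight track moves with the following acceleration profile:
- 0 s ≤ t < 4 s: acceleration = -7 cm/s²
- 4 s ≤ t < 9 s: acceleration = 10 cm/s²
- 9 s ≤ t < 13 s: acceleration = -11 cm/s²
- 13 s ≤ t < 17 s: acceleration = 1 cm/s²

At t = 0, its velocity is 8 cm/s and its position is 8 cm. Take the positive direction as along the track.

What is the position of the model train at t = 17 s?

-7 cm

On each constant-a segment, Δv = aΔt and Δx = v₀Δt + ½aΔt²; chain segment to segment.
0–4 s: v starts 8 cm/s; Δx = 8·4 + ½·-7·4² = -24 cm; v ends -20 cm/s.
4–9 s: v starts -20 cm/s; Δx = -20·5 + ½·10·5² = 25 cm; v ends 30 cm/s.
9–13 s: v starts 30 cm/s; Δx = 30·4 + ½·-11·4² = 32 cm; v ends -14 cm/s.
13–17 s: v starts -14 cm/s; Δx = -14·4 + ½·1·4² = -48 cm; v ends -10 cm/s.
x(17) = 8 + Σ Δx = -7 cm.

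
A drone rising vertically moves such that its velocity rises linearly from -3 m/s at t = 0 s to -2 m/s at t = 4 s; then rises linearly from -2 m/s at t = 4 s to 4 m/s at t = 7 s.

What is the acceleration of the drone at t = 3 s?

Acceleration is the slope of the v-t graph on 0–4 s: (-2 − -3)/(4 − 0) = 0.25 m/s².

0.25 m/s²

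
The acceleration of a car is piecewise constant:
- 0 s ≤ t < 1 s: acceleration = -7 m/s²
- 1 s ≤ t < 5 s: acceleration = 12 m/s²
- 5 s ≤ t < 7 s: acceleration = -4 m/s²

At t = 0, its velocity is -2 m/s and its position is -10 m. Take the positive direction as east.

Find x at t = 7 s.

On each constant-a segment, Δv = aΔt and Δx = v₀Δt + ½aΔt²; chain segment to segment.
0–1 s: v starts -2 m/s; Δx = -2·1 + ½·-7·1² = -5.5 m; v ends -9 m/s.
1–5 s: v starts -9 m/s; Δx = -9·4 + ½·12·4² = 60 m; v ends 39 m/s.
5–7 s: v starts 39 m/s; Δx = 39·2 + ½·-4·2² = 70 m; v ends 31 m/s.
x(7) = -10 + Σ Δx = 114.5 m.

114.5 m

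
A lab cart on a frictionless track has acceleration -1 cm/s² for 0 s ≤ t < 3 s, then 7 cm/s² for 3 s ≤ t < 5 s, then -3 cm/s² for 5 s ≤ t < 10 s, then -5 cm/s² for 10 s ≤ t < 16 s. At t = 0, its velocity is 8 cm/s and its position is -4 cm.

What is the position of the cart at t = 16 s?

On each constant-a segment, Δv = aΔt and Δx = v₀Δt + ½aΔt²; chain segment to segment.
0–3 s: v starts 8 cm/s; Δx = 8·3 + ½·-1·3² = 19.5 cm; v ends 5 cm/s.
3–5 s: v starts 5 cm/s; Δx = 5·2 + ½·7·2² = 24 cm; v ends 19 cm/s.
5–10 s: v starts 19 cm/s; Δx = 19·5 + ½·-3·5² = 57.5 cm; v ends 4 cm/s.
10–16 s: v starts 4 cm/s; Δx = 4·6 + ½·-5·6² = -66 cm; v ends -26 cm/s.
x(16) = -4 + Σ Δx = 31 cm.

31 cm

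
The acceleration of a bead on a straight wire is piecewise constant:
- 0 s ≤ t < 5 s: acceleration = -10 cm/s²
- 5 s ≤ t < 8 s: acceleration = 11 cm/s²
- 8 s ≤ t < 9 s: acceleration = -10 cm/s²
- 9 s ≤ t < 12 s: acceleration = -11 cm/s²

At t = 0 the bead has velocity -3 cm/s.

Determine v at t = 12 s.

Δv equals the area under the a-t graph; then v = v₀ + Δv.
0–5 s: -10 × 5 = -50 cm/s
5–8 s: 11 × 3 = 33 cm/s
8–9 s: -10 × 1 = -10 cm/s
9–12 s: -11 × 3 = -33 cm/s
Δv = -60 cm/s, so v(12) = -3 + (-60) = -63 cm/s.

-63 cm/s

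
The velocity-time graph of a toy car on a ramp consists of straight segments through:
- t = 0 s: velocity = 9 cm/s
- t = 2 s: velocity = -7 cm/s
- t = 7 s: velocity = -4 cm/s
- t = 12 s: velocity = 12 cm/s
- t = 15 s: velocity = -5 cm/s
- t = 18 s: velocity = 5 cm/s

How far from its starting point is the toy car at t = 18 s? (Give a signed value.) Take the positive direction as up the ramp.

Net displacement equals the area under the velocity-time graph (areas below the axis count negative).
0–2 s: ½(9 + -7)(2) = 2 cm
2–7 s: ½(-7 + -4)(5) = -27.5 cm
7–12 s: ½(-4 + 12)(5) = 20 cm
12–15 s: ½(12 + -5)(3) = 10.5 cm
15–18 s: ½(-5 + 5)(3) = 0 cm
Net displacement = 5 cm

5 cm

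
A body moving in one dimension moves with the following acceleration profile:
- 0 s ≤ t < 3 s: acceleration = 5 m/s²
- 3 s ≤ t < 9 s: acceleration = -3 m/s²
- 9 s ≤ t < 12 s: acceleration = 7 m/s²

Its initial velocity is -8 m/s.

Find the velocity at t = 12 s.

Δv equals the area under the a-t graph; then v = v₀ + Δv.
0–3 s: 5 × 3 = 15 m/s
3–9 s: -3 × 6 = -18 m/s
9–12 s: 7 × 3 = 21 m/s
Δv = 18 m/s, so v(12) = -8 + (18) = 10 m/s.

10 m/s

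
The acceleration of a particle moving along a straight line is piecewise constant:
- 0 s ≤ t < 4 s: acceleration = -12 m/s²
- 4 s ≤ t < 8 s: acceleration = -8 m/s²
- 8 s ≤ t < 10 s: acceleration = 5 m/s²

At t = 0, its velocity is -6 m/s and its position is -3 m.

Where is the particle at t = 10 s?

On each constant-a segment, Δv = aΔt and Δx = v₀Δt + ½aΔt²; chain segment to segment.
0–4 s: v starts -6 m/s; Δx = -6·4 + ½·-12·4² = -120 m; v ends -54 m/s.
4–8 s: v starts -54 m/s; Δx = -54·4 + ½·-8·4² = -280 m; v ends -86 m/s.
8–10 s: v starts -86 m/s; Δx = -86·2 + ½·5·2² = -162 m; v ends -76 m/s.
x(10) = -3 + Σ Δx = -565 m.

-565 m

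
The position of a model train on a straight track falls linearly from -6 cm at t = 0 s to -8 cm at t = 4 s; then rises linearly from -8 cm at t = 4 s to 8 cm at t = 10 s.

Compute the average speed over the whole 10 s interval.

1.8 cm/s

Average speed = (total path length)/(elapsed time); on a piecewise-linear x-t graph the path length is Σ|Δx|.
0–4 s: |Δx| = |-8 − -6| = 2 cm
4–10 s: |Δx| = |8 − -8| = 16 cm
Total path = 18 cm; average speed = 18/10 = 1.8 cm/s.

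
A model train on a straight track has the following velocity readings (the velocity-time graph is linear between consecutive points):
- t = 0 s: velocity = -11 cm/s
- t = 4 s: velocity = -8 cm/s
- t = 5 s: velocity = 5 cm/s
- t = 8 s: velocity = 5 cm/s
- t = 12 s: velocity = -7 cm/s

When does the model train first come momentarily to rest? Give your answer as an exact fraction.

v changes sign on 4–5 s (from -8 to 5); the graph is linear there, so v = 0 at t = 4 + (8)·(5 − 4)/(5 − -8) = 60/13 s.

t = 60/13 s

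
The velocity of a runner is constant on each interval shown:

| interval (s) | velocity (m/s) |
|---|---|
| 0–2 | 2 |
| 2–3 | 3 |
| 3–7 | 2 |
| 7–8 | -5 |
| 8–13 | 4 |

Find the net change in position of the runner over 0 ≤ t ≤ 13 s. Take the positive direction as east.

Displacement is the signed area under the v-t curve.
0–2 s: 2 × 2 = 4 m
2–3 s: 3 × 1 = 3 m
3–7 s: 2 × 4 = 8 m
7–8 s: -5 × 1 = -5 m
8–13 s: 4 × 5 = 20 m
Net displacement = 30 m

30 m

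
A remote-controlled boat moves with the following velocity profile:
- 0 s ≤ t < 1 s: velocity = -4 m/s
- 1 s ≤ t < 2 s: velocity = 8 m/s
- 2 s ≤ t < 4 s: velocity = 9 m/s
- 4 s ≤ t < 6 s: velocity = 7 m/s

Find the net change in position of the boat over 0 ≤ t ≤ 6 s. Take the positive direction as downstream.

Net displacement equals the area under the velocity-time graph (areas below the axis count negative).
0–1 s: -4 × 1 = -4 m
1–2 s: 8 × 1 = 8 m
2–4 s: 9 × 2 = 18 m
4–6 s: 7 × 2 = 14 m
Net displacement = 36 m

36 m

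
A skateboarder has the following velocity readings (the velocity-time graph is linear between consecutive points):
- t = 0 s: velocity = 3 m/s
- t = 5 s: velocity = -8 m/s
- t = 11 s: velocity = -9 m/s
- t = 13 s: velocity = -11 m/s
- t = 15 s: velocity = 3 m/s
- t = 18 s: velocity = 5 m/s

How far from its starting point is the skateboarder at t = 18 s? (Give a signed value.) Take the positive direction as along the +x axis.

-79.5 m

Displacement is the signed area under the v-t curve.
0–5 s: ½(3 + -8)(5) = -12.5 m
5–11 s: ½(-8 + -9)(6) = -51 m
11–13 s: ½(-9 + -11)(2) = -20 m
13–15 s: ½(-11 + 3)(2) = -8 m
15–18 s: ½(3 + 5)(3) = 12 m
Net displacement = -79.5 m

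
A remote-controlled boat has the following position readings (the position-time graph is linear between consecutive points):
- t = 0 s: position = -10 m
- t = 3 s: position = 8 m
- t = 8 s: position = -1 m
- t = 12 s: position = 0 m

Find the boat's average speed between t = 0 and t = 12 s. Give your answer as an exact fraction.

Average speed = (total path length)/(elapsed time); on a piecewise-linear x-t graph the path length is Σ|Δx|.
0–3 s: |Δx| = |8 − -10| = 18 m
3–8 s: |Δx| = |-1 − 8| = 9 m
8–12 s: |Δx| = |0 − -1| = 1 m
Total path = 28 m; average speed = 28/12 = 7/3 m/s.

7/3 m/s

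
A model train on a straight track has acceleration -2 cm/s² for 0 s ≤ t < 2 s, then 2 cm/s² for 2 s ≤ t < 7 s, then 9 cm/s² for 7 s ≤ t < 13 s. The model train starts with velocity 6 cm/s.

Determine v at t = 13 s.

66 cm/s

Δv equals the area under the a-t graph; then v = v₀ + Δv.
0–2 s: -2 × 2 = -4 cm/s
2–7 s: 2 × 5 = 10 cm/s
7–13 s: 9 × 6 = 54 cm/s
Δv = 60 cm/s, so v(13) = 6 + (60) = 66 cm/s.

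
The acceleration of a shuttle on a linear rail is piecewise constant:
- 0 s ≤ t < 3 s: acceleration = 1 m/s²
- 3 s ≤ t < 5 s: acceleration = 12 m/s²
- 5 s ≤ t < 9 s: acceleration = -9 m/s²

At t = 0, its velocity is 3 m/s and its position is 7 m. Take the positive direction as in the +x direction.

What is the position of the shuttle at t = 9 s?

104.5 m

On each constant-a segment, Δv = aΔt and Δx = v₀Δt + ½aΔt²; chain segment to segment.
0–3 s: v starts 3 m/s; Δx = 3·3 + ½·1·3² = 13.5 m; v ends 6 m/s.
3–5 s: v starts 6 m/s; Δx = 6·2 + ½·12·2² = 36 m; v ends 30 m/s.
5–9 s: v starts 30 m/s; Δx = 30·4 + ½·-9·4² = 48 m; v ends -6 m/s.
x(9) = 7 + Σ Δx = 104.5 m.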